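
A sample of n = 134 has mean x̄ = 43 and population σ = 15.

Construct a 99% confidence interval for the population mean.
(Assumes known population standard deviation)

Answer: (39.6620, 46.3380)

Derivation:
Confidence level: 99%, α = 0.01
z_0.005 = 2.576
SE = σ/√n = 15/√134 = 1.2958
Margin of error = 2.576 × 1.2958 = 3.3380
CI: x̄ ± margin = 43 ± 3.3380
CI: (39.6620, 46.3380)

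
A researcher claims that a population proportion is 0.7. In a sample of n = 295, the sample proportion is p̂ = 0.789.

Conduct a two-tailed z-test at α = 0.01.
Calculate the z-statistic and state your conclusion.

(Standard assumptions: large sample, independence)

H₀: p = 0.7, H₁: p ≠ 0.7
Standard error: SE = √(p₀(1-p₀)/n) = √(0.7×0.3/295) = 0.026681
z-statistic: z = (p̂ - p₀)/SE = (0.789 - 0.7)/0.026681 = 3.3357
Critical value: z_0.005 = ±2.576
p-value = 0.0009
Decision: reject H₀ at α = 0.01

Answer: z = 3.3357, reject H₀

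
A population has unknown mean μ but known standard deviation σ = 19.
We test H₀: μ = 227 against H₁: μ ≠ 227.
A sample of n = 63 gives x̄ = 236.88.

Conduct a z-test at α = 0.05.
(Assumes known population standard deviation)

Standard error: SE = σ/√n = 19/√63 = 2.3938
z-statistic: z = (x̄ - μ₀)/SE = (236.88 - 227)/2.3938 = 4.1273
Critical value: ±1.960
p-value < 0.0001
Decision: reject H₀

Answer: z = 4.1273, reject H₀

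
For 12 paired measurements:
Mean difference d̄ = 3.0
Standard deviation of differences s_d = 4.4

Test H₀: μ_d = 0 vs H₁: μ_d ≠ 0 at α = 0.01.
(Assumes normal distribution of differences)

Answer: t = 2.3618, fail to reject H₀

Derivation:
df = n - 1 = 11
SE = s_d/√n = 4.4/√12 = 1.2702
t = d̄/SE = 3.0/1.2702 = 2.3618
Critical value: t_{0.005,11} = ±3.106
p-value ≈ 0.0377
Decision: fail to reject H₀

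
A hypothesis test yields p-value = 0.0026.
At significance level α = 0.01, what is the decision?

Answer: reject H₀

Derivation:
Compare p-value to α:
0.0026 < 0.01
Decision: reject H₀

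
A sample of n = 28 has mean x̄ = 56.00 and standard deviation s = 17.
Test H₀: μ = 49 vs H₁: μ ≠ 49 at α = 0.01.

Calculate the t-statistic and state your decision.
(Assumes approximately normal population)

df = n - 1 = 27
SE = s/√n = 17/√28 = 3.2127
t = (x̄ - μ₀)/SE = (56.00 - 49)/3.2127 = 2.1789
Critical value: t_{0.005,27} = ±2.771
p-value ≈ 0.0382
Decision: fail to reject H₀

Answer: t = 2.1789, fail to reject H₀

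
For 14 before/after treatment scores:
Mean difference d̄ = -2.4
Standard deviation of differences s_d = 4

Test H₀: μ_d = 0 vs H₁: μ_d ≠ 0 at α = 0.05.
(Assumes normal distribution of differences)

df = n - 1 = 13
SE = s_d/√n = 4/√14 = 1.0690
t = d̄/SE = -2.4/1.0690 = -2.2451
Critical value: t_{0.025,13} = ±2.160
p-value ≈ 0.0428
Decision: reject H₀

Answer: t = -2.2451, reject H₀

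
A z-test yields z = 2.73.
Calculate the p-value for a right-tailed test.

For z = 2.73:
p = P(Z > 2.73) = 1 - Φ(2.73) = 0.0032

Answer: p-value ≈ 0.0032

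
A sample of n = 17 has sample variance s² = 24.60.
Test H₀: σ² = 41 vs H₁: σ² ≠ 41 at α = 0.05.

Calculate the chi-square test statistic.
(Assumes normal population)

Answer: χ² = 9.6000, fail to reject H₀

Derivation:
df = n - 1 = 16
χ² = (n-1)s²/σ₀² = 16×24.60/41 = 9.6000
Critical values: χ²_{0.975,16} = 6.908, χ²_{0.025,16} = 28.845
Rejection region: χ² < 6.908 or χ² > 28.845
Decision: fail to reject H₀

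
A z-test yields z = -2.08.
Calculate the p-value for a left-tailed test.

Answer: p-value ≈ 0.0188

Derivation:
For z = -2.08:
p = P(Z < -2.08) = Φ(-2.08) = 0.0188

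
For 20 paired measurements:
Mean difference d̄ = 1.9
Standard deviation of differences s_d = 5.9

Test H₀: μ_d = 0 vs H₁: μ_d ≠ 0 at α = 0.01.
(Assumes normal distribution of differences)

Answer: t = 1.4402, fail to reject H₀

Derivation:
df = n - 1 = 19
SE = s_d/√n = 5.9/√20 = 1.3193
t = d̄/SE = 1.9/1.3193 = 1.4402
Critical value: t_{0.005,19} = ±2.861
p-value ≈ 0.1661
Decision: fail to reject H₀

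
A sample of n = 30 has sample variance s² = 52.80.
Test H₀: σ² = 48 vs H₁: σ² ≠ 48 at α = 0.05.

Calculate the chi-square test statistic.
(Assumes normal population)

df = n - 1 = 29
χ² = (n-1)s²/σ₀² = 29×52.80/48 = 31.9000
Critical values: χ²_{0.975,29} = 16.047, χ²_{0.025,29} = 45.722
Rejection region: χ² < 16.047 or χ² > 45.722
Decision: fail to reject H₀

Answer: χ² = 31.9000, fail to reject H₀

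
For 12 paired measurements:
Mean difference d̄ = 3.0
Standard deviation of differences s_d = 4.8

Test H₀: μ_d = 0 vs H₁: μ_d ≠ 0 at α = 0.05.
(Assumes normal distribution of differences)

Answer: t = 2.1651, fail to reject H₀

Derivation:
df = n - 1 = 11
SE = s_d/√n = 4.8/√12 = 1.3856
t = d̄/SE = 3.0/1.3856 = 2.1651
Critical value: t_{0.025,11} = ±2.201
p-value ≈ 0.0532
Decision: fail to reject H₀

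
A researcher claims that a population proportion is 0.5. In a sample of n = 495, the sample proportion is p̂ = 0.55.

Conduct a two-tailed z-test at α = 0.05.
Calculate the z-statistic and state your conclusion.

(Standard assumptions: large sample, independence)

Answer: z = 2.2249, reject H₀

Derivation:
H₀: p = 0.5, H₁: p ≠ 0.5
Standard error: SE = √(p₀(1-p₀)/n) = √(0.5×0.5/495) = 0.022473
z-statistic: z = (p̂ - p₀)/SE = (0.55 - 0.5)/0.022473 = 2.2249
Critical value: z_0.025 = ±1.960
p-value = 0.0261
Decision: reject H₀ at α = 0.05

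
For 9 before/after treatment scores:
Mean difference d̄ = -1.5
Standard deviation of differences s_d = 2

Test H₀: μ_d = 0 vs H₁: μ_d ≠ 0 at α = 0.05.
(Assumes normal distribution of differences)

df = n - 1 = 8
SE = s_d/√n = 2/√9 = 0.6667
t = d̄/SE = -1.5/0.6667 = -2.2499
Critical value: t_{0.025,8} = ±2.306
p-value ≈ 0.0546
Decision: fail to reject H₀

Answer: t = -2.2499, fail to reject H₀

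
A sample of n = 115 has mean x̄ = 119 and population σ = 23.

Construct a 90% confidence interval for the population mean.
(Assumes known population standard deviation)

Answer: (115.4718, 122.5282)

Derivation:
Confidence level: 90%, α = 0.1
z_0.05 = 1.645
SE = σ/√n = 23/√115 = 2.1448
Margin of error = 1.645 × 2.1448 = 3.5282
CI: x̄ ± margin = 119 ± 3.5282
CI: (115.4718, 122.5282)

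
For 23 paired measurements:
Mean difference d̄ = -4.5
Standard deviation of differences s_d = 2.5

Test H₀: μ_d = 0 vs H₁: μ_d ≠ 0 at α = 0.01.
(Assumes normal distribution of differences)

df = n - 1 = 22
SE = s_d/√n = 2.5/√23 = 0.5213
t = d̄/SE = -4.5/0.5213 = -8.6323
Critical value: t_{0.005,22} = ±2.819
p-value < 0.0001
Decision: reject H₀

Answer: t = -8.6323, reject H₀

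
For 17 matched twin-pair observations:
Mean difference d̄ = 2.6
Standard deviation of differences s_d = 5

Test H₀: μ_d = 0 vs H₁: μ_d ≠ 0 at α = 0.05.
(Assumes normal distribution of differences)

df = n - 1 = 16
SE = s_d/√n = 5/√17 = 1.2127
t = d̄/SE = 2.6/1.2127 = 2.1440
Critical value: t_{0.025,16} = ±2.120
p-value ≈ 0.0477
Decision: reject H₀

Answer: t = 2.1440, reject H₀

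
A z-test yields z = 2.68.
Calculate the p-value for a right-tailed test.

Answer: p-value ≈ 0.0037

Derivation:
For z = 2.68:
p = P(Z > 2.68) = 1 - Φ(2.68) = 0.0037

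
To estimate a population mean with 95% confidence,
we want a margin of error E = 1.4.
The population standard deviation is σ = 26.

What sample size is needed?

z_0.025 = 1.960
n = (z×σ/E)² = (1.960×26/1.4)²
n = 1324.9600
Round up: n = 1325

Answer: n = 1325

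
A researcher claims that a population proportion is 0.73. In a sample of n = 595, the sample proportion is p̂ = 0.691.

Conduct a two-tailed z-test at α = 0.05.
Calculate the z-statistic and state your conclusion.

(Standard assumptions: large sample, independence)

H₀: p = 0.73, H₁: p ≠ 0.73
Standard error: SE = √(p₀(1-p₀)/n) = √(0.73×0.27/595) = 0.018201
z-statistic: z = (p̂ - p₀)/SE = (0.691 - 0.73)/0.018201 = -2.1427
Critical value: z_0.025 = ±1.960
p-value = 0.0321
Decision: reject H₀ at α = 0.05

Answer: z = -2.1427, reject H₀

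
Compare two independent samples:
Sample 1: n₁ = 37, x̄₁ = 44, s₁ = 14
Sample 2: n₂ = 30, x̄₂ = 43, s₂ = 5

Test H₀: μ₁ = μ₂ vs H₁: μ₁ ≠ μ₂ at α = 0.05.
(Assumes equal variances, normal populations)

Pooled variance: s²_p = [36×14² + 29×5²]/(65) = 119.7077
s_p = 10.9411
SE = s_p×√(1/n₁ + 1/n₂) = 10.9411×√(1/37 + 1/30) = 2.6880
t = (x̄₁ - x̄₂)/SE = (44 - 43)/2.6880 = 0.3720
df = 65, t-critical = ±1.997
Decision: fail to reject H₀

Answer: t = 0.3720, fail to reject H₀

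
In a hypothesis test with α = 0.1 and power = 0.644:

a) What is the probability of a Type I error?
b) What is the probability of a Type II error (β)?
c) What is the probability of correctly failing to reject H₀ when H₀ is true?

Answer: a) 0.1, b) 0.356, c) 0.9

Derivation:
a) Type I error probability = α = 0.1
b) Power = P(reject H₀ | H₁ true) = 1 - β = 0.644, so Type II error probability = β = 1 - Power = 0.356
c) P(fail to reject H₀ | H₀ true) = 1 - α = 0.9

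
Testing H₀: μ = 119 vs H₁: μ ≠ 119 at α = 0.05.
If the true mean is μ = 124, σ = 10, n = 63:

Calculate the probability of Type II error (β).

Answer: β ≈ 0.0223

Derivation:
SE = σ/√n = 10/√63 = 1.2599
Critical values: μ₀ ± z_0.025×SE = 119 ± 1.960×1.2599
Acceptance region: (116.5306, 121.4694)
Under H₁ (μ = 124): z_high = (121.4694 - 124)/1.2599 = -2.0086, z_low = (116.5306 - 124)/1.2599 = -5.9286
β = P(not reject | H₁) = Φ(-2.0086) - Φ(-5.9286) ≈ 0.0223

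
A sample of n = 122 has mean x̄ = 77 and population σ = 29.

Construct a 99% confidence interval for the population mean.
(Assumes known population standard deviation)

Confidence level: 99%, α = 0.01
z_0.005 = 2.576
SE = σ/√n = 29/√122 = 2.6255
Margin of error = 2.576 × 2.6255 = 6.7633
CI: x̄ ± margin = 77 ± 6.7633
CI: (70.2367, 83.7633)

Answer: (70.2367, 83.7633)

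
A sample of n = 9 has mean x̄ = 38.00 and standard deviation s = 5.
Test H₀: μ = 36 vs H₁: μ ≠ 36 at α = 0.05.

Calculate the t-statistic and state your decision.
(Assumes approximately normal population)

Answer: t = 1.2000, fail to reject H₀

Derivation:
df = n - 1 = 8
SE = s/√n = 5/√9 = 1.6667
t = (x̄ - μ₀)/SE = (38.00 - 36)/1.6667 = 1.2000
Critical value: t_{0.025,8} = ±2.306
p-value ≈ 0.2645
Decision: fail to reject H₀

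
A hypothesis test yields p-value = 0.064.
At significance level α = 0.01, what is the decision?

Answer: fail to reject H₀

Derivation:
Compare p-value to α:
0.064 ≥ 0.01
Decision: fail to reject H₀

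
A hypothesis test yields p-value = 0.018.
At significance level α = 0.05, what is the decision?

Compare p-value to α:
0.018 < 0.05
Decision: reject H₀

Answer: reject H₀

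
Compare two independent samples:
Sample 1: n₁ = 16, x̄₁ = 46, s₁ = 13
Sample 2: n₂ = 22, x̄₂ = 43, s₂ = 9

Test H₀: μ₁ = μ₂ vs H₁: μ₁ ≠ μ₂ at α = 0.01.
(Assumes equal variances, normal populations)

Answer: t = 0.8417, fail to reject H₀

Derivation:
Pooled variance: s²_p = [15×13² + 21×9²]/(36) = 117.6667
s_p = 10.8474
SE = s_p×√(1/n₁ + 1/n₂) = 10.8474×√(1/16 + 1/22) = 3.5641
t = (x̄₁ - x̄₂)/SE = (46 - 43)/3.5641 = 0.8417
df = 36, t-critical = ±2.719
Decision: fail to reject H₀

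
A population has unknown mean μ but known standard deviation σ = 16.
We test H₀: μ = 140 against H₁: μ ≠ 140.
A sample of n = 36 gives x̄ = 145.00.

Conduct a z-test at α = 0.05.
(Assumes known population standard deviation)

Standard error: SE = σ/√n = 16/√36 = 2.6667
z-statistic: z = (x̄ - μ₀)/SE = (145.00 - 140)/2.6667 = 1.8750
Critical value: ±1.960
p-value = 0.0608
Decision: fail to reject H₀

Answer: z = 1.8750, fail to reject H₀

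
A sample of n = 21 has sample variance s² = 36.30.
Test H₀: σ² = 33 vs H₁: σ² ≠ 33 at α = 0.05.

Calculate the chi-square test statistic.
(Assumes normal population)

df = n - 1 = 20
χ² = (n-1)s²/σ₀² = 20×36.30/33 = 22.0000
Critical values: χ²_{0.975,20} = 9.591, χ²_{0.025,20} = 34.170
Rejection region: χ² < 9.591 or χ² > 34.170
Decision: fail to reject H₀

Answer: χ² = 22.0000, fail to reject H₀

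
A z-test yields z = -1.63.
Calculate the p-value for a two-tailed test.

Answer: p-value ≈ 0.1031

Derivation:
For z = -1.63:
p = 2×P(Z > |-1.63|) = 2×(1 - Φ(1.63)) = 0.1031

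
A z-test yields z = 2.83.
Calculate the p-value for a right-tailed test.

For z = 2.83:
p = P(Z > 2.83) = 1 - Φ(2.83) = 0.0023

Answer: p-value ≈ 0.0023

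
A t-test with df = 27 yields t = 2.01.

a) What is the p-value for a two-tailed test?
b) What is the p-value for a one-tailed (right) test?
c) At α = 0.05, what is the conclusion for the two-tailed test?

Using t-distribution with df = 27:
a) Two-tailed: p = 2×P(T > 2.01) = 0.0545
b) One-tailed: p = P(T > 2.01) = 0.0273
c) 0.0545 ≥ 0.05, fail to reject H₀

Answer: a) 0.0545, b) 0.0273, c) fail to reject H₀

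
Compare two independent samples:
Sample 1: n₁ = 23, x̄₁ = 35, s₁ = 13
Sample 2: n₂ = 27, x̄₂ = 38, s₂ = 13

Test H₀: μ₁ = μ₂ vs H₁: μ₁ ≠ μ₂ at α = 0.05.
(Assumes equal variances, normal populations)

Answer: t = -0.8133, fail to reject H₀

Derivation:
Pooled variance: s²_p = [22×13² + 26×13²]/(48) = 169.0000
s_p = 13.0000
SE = s_p×√(1/n₁ + 1/n₂) = 13.0000×√(1/23 + 1/27) = 3.6888
t = (x̄₁ - x̄₂)/SE = (35 - 38)/3.6888 = -0.8133
df = 48, t-critical = ±2.011
Decision: fail to reject H₀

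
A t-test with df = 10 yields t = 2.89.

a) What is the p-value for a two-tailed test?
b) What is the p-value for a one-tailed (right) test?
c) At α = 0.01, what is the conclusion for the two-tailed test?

Answer: a) 0.0161, b) 0.0081, c) fail to reject H₀

Derivation:
Using t-distribution with df = 10:
a) Two-tailed: p = 2×P(T > 2.89) = 0.0161
b) One-tailed: p = P(T > 2.89) = 0.0081
c) 0.0161 ≥ 0.01, fail to reject H₀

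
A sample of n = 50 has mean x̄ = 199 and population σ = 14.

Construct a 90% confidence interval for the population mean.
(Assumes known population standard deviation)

Confidence level: 90%, α = 0.1
z_0.05 = 1.645
SE = σ/√n = 14/√50 = 1.9799
Margin of error = 1.645 × 1.9799 = 3.2569
CI: x̄ ± margin = 199 ± 3.2569
CI: (195.7431, 202.2569)

Answer: (195.7431, 202.2569)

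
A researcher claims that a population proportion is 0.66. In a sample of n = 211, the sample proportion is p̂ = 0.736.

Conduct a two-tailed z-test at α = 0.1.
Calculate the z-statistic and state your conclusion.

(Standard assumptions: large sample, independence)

H₀: p = 0.66, H₁: p ≠ 0.66
Standard error: SE = √(p₀(1-p₀)/n) = √(0.66×0.34/211) = 0.032611
z-statistic: z = (p̂ - p₀)/SE = (0.736 - 0.66)/0.032611 = 2.3305
Critical value: z_0.05 = ±1.645
p-value = 0.0198
Decision: reject H₀ at α = 0.1

Answer: z = 2.3305, reject H₀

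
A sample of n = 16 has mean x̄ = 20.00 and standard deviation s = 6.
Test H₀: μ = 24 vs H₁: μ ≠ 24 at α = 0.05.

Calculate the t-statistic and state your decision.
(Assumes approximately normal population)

df = n - 1 = 15
SE = s/√n = 6/√16 = 1.5000
t = (x̄ - μ₀)/SE = (20.00 - 24)/1.5000 = -2.6667
Critical value: t_{0.025,15} = ±2.131
p-value ≈ 0.0176
Decision: reject H₀

Answer: t = -2.6667, reject H₀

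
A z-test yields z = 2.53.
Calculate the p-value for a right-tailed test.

Answer: p-value ≈ 0.0057

Derivation:
For z = 2.53:
p = P(Z > 2.53) = 1 - Φ(2.53) = 0.0057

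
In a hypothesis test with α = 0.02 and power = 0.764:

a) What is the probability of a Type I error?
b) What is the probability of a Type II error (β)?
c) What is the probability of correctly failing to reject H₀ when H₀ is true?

a) Type I error probability = α = 0.02
b) Power = P(reject H₀ | H₁ true) = 1 - β = 0.764, so Type II error probability = β = 1 - Power = 0.236
c) P(fail to reject H₀ | H₀ true) = 1 - α = 0.98

Answer: a) 0.02, b) 0.236, c) 0.98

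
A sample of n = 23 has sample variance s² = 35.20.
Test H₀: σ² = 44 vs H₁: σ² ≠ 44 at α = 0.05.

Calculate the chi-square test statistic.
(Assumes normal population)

Answer: χ² = 17.6000, fail to reject H₀

Derivation:
df = n - 1 = 22
χ² = (n-1)s²/σ₀² = 22×35.20/44 = 17.6000
Critical values: χ²_{0.975,22} = 10.982, χ²_{0.025,22} = 36.781
Rejection region: χ² < 10.982 or χ² > 36.781
Decision: fail to reject H₀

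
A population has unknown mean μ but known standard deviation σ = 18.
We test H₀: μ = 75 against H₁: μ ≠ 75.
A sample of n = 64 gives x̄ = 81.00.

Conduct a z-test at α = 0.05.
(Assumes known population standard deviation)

Answer: z = 2.6667, reject H₀

Derivation:
Standard error: SE = σ/√n = 18/√64 = 2.2500
z-statistic: z = (x̄ - μ₀)/SE = (81.00 - 75)/2.2500 = 2.6667
Critical value: ±1.960
p-value = 0.0077
Decision: reject H₀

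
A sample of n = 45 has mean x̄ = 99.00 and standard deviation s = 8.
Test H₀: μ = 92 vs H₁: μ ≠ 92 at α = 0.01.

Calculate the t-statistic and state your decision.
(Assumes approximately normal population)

Answer: t = 5.8695, reject H₀

Derivation:
df = n - 1 = 44
SE = s/√n = 8/√45 = 1.1926
t = (x̄ - μ₀)/SE = (99.00 - 92)/1.1926 = 5.8695
Critical value: t_{0.005,44} = ±2.692
p-value < 0.0001
Decision: reject H₀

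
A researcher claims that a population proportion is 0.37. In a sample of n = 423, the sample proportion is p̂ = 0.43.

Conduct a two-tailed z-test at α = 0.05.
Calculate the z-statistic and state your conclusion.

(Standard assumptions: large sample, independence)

H₀: p = 0.37, H₁: p ≠ 0.37
Standard error: SE = √(p₀(1-p₀)/n) = √(0.37×0.63/423) = 0.023475
z-statistic: z = (p̂ - p₀)/SE = (0.43 - 0.37)/0.023475 = 2.5559
Critical value: z_0.025 = ±1.960
p-value = 0.0106
Decision: reject H₀ at α = 0.05

Answer: z = 2.5559, reject H₀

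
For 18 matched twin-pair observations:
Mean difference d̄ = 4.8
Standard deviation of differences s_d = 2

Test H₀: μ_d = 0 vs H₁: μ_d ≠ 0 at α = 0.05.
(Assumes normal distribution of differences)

Answer: t = 10.1824, reject H₀

Derivation:
df = n - 1 = 17
SE = s_d/√n = 2/√18 = 0.4714
t = d̄/SE = 4.8/0.4714 = 10.1824
Critical value: t_{0.025,17} = ±2.110
p-value < 0.0001
Decision: reject H₀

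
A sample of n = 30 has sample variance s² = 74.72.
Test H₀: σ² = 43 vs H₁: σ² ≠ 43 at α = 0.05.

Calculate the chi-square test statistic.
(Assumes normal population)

df = n - 1 = 29
χ² = (n-1)s²/σ₀² = 29×74.72/43 = 50.3926
Critical values: χ²_{0.975,29} = 16.047, χ²_{0.025,29} = 45.722
Rejection region: χ² < 16.047 or χ² > 45.722
Decision: reject H₀

Answer: χ² = 50.3926, reject H₀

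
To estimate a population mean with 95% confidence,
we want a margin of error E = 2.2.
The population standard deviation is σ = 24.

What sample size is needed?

z_0.025 = 1.960
n = (z×σ/E)² = (1.960×24/2.2)²
n = 457.1821
Round up: n = 458

Answer: n = 458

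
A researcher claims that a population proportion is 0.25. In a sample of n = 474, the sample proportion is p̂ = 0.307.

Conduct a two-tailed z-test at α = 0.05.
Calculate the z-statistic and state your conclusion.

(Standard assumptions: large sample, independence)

H₀: p = 0.25, H₁: p ≠ 0.25
Standard error: SE = √(p₀(1-p₀)/n) = √(0.25×0.75/474) = 0.019889
z-statistic: z = (p̂ - p₀)/SE = (0.307 - 0.25)/0.019889 = 2.8659
Critical value: z_0.025 = ±1.960
p-value = 0.0042
Decision: reject H₀ at α = 0.05

Answer: z = 2.8659, reject H₀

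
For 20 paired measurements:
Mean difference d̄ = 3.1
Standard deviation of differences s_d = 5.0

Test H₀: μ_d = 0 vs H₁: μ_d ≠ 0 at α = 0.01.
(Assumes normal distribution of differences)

Answer: t = 2.7728, fail to reject H₀

Derivation:
df = n - 1 = 19
SE = s_d/√n = 5.0/√20 = 1.1180
t = d̄/SE = 3.1/1.1180 = 2.7728
Critical value: t_{0.005,19} = ±2.861
p-value ≈ 0.0121
Decision: fail to reject H₀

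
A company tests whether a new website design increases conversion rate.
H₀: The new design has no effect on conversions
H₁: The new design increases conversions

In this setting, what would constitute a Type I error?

Answer: Switching to a new design that doesn't actually help

Derivation:
A Type I error (probability α) occurs when we reject a true H₀.
A Type II error (probability β) occurs when we fail to reject a false H₀.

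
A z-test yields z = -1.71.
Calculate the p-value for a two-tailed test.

For z = -1.71:
p = 2×P(Z > |-1.71|) = 2×(1 - Φ(1.71)) = 0.0873

Answer: p-value ≈ 0.0873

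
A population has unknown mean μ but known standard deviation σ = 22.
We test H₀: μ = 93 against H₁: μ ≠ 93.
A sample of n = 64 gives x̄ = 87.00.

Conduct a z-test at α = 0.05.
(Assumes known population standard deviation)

Answer: z = -2.1818, reject H₀

Derivation:
Standard error: SE = σ/√n = 22/√64 = 2.7500
z-statistic: z = (x̄ - μ₀)/SE = (87.00 - 93)/2.7500 = -2.1818
Critical value: ±1.960
p-value = 0.0291
Decision: reject H₀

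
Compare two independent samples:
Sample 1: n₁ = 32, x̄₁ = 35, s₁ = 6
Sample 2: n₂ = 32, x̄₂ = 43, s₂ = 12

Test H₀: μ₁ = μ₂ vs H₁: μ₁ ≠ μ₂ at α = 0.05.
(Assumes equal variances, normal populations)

Pooled variance: s²_p = [31×6² + 31×12²]/(62) = 90.0000
s_p = 9.4868
SE = s_p×√(1/n₁ + 1/n₂) = 9.4868×√(1/32 + 1/32) = 2.3717
t = (x̄₁ - x̄₂)/SE = (35 - 43)/2.3717 = -3.3731
df = 62, t-critical = ±1.999
Decision: reject H₀

Answer: t = -3.3731, reject H₀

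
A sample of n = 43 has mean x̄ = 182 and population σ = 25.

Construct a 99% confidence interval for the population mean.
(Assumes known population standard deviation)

Confidence level: 99%, α = 0.01
z_0.005 = 2.576
SE = σ/√n = 25/√43 = 3.8125
Margin of error = 2.576 × 3.8125 = 9.8210
CI: x̄ ± margin = 182 ± 9.8210
CI: (172.1790, 191.8210)

Answer: (172.1790, 191.8210)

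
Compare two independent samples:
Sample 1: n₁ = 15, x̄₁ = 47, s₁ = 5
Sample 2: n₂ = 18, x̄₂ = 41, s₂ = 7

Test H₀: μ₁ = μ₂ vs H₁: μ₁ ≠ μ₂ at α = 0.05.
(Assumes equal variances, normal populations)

Answer: t = 2.7782, reject H₀

Derivation:
Pooled variance: s²_p = [14×5² + 17×7²]/(31) = 38.1613
s_p = 6.1775
SE = s_p×√(1/n₁ + 1/n₂) = 6.1775×√(1/15 + 1/18) = 2.1597
t = (x̄₁ - x̄₂)/SE = (47 - 41)/2.1597 = 2.7782
df = 31, t-critical = ±2.040
Decision: reject H₀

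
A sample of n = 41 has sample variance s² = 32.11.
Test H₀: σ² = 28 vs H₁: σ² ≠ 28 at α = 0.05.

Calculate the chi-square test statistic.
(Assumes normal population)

df = n - 1 = 40
χ² = (n-1)s²/σ₀² = 40×32.11/28 = 45.8714
Critical values: χ²_{0.975,40} = 24.433, χ²_{0.025,40} = 59.342
Rejection region: χ² < 24.433 or χ² > 59.342
Decision: fail to reject H₀

Answer: χ² = 45.8714, fail to reject H₀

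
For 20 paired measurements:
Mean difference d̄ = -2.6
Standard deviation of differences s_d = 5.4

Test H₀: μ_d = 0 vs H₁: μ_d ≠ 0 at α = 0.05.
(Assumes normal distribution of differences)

df = n - 1 = 19
SE = s_d/√n = 5.4/√20 = 1.2075
t = d̄/SE = -2.6/1.2075 = -2.1532
Critical value: t_{0.025,19} = ±2.093
p-value ≈ 0.0444
Decision: reject H₀

Answer: t = -2.1532, reject H₀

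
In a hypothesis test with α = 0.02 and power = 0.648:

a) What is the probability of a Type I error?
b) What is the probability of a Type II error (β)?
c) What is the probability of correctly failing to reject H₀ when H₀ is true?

Answer: a) 0.02, b) 0.352, c) 0.98

Derivation:
a) Type I error probability = α = 0.02
b) Power = P(reject H₀ | H₁ true) = 1 - β = 0.648, so Type II error probability = β = 1 - Power = 0.352
c) P(fail to reject H₀ | H₀ true) = 1 - α = 0.98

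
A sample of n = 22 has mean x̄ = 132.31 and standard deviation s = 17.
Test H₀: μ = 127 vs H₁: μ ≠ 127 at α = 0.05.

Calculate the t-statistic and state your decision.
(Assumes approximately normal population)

df = n - 1 = 21
SE = s/√n = 17/√22 = 3.6244
t = (x̄ - μ₀)/SE = (132.31 - 127)/3.6244 = 1.4651
Critical value: t_{0.025,21} = ±2.080
p-value ≈ 0.1577
Decision: fail to reject H₀

Answer: t = 1.4651, fail to reject H₀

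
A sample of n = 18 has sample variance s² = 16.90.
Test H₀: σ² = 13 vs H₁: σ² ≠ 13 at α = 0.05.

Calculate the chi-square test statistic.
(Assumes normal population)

df = n - 1 = 17
χ² = (n-1)s²/σ₀² = 17×16.90/13 = 22.1000
Critical values: χ²_{0.975,17} = 7.564, χ²_{0.025,17} = 30.191
Rejection region: χ² < 7.564 or χ² > 30.191
Decision: fail to reject H₀

Answer: χ² = 22.1000, fail to reject H₀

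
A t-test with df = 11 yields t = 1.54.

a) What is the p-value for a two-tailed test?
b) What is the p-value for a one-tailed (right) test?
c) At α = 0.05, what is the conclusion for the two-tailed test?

Answer: a) 0.1518, b) 0.0759, c) fail to reject H₀

Derivation:
Using t-distribution with df = 11:
a) Two-tailed: p = 2×P(T > 1.54) = 0.1518
b) One-tailed: p = P(T > 1.54) = 0.0759
c) 0.1518 ≥ 0.05, fail to reject H₀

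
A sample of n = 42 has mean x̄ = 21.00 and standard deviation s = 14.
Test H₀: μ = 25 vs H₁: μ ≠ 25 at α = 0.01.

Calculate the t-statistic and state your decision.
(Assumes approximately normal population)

df = n - 1 = 41
SE = s/√n = 14/√42 = 2.1602
t = (x̄ - μ₀)/SE = (21.00 - 25)/2.1602 = -1.8517
Critical value: t_{0.005,41} = ±2.701
p-value ≈ 0.0713
Decision: fail to reject H₀

Answer: t = -1.8517, fail to reject H₀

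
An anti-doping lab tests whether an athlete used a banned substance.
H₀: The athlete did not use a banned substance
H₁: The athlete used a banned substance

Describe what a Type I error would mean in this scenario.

Answer: Falsely accusing a clean athlete of doping

Derivation:
A Type I error (probability α) occurs when we reject a true H₀.
A Type II error (probability β) occurs when we fail to reject a false H₀.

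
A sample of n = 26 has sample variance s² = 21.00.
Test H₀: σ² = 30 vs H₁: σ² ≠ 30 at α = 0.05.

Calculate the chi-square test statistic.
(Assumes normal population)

df = n - 1 = 25
χ² = (n-1)s²/σ₀² = 25×21.00/30 = 17.5000
Critical values: χ²_{0.975,25} = 13.120, χ²_{0.025,25} = 40.646
Rejection region: χ² < 13.120 or χ² > 40.646
Decision: fail to reject H₀

Answer: χ² = 17.5000, fail to reject H₀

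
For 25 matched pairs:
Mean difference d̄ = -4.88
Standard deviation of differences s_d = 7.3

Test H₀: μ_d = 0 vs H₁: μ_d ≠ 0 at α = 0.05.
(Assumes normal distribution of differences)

df = n - 1 = 24
SE = s_d/√n = 7.3/√25 = 1.4600
t = d̄/SE = -4.88/1.4600 = -3.3425
Critical value: t_{0.025,24} = ±2.064
p-value ≈ 0.0027
Decision: reject H₀

Answer: t = -3.3425, reject H₀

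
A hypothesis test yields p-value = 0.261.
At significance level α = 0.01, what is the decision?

Answer: fail to reject H₀

Derivation:
Compare p-value to α:
0.261 ≥ 0.01
Decision: fail to reject H₀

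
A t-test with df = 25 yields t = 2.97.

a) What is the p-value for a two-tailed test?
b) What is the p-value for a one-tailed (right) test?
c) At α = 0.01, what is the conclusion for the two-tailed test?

Using t-distribution with df = 25:
a) Two-tailed: p = 2×P(T > 2.97) = 0.0065
b) One-tailed: p = P(T > 2.97) = 0.0032
c) 0.0065 < 0.01, reject H₀

Answer: a) 0.0065, b) 0.0032, c) reject H₀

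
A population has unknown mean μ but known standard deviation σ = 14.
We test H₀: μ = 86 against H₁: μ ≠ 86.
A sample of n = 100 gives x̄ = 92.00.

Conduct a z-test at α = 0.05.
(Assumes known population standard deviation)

Standard error: SE = σ/√n = 14/√100 = 1.4000
z-statistic: z = (x̄ - μ₀)/SE = (92.00 - 86)/1.4000 = 4.2857
Critical value: ±1.960
p-value < 0.0001
Decision: reject H₀

Answer: z = 4.2857, reject H₀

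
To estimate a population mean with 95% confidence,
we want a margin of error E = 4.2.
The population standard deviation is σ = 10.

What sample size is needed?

z_0.025 = 1.960
n = (z×σ/E)² = (1.960×10/4.2)²
n = 21.7778
Round up: n = 22

Answer: n = 22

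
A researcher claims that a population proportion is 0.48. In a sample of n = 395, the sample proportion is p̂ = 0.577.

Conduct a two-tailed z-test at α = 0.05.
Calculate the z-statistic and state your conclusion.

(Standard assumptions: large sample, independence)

H₀: p = 0.48, H₁: p ≠ 0.48
Standard error: SE = √(p₀(1-p₀)/n) = √(0.48×0.52/395) = 0.025138
z-statistic: z = (p̂ - p₀)/SE = (0.577 - 0.48)/0.025138 = 3.8587
Critical value: z_0.025 = ±1.960
p-value = 0.0001
Decision: reject H₀ at α = 0.05

Answer: z = 3.8587, reject H₀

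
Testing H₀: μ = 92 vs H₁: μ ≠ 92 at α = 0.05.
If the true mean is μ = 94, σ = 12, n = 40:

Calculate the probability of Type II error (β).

SE = σ/√n = 12/√40 = 1.8974
Critical values: μ₀ ± z_0.025×SE = 92 ± 1.960×1.8974
Acceptance region: (88.2811, 95.7189)
Under H₁ (μ = 94): z_high = (95.7189 - 94)/1.8974 = 0.9059, z_low = (88.2811 - 94)/1.8974 = -3.0141
β = P(not reject | H₁) = Φ(0.9059) - Φ(-3.0141) ≈ 0.8162

Answer: β ≈ 0.8162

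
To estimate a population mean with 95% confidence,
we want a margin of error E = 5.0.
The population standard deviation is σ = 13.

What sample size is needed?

Answer: n = 26

Derivation:
z_0.025 = 1.960
n = (z×σ/E)² = (1.960×13/5.0)²
n = 25.9692
Round up: n = 26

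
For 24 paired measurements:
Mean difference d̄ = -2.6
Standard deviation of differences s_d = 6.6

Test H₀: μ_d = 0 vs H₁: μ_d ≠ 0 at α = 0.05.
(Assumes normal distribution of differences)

Answer: t = -1.9299, fail to reject H₀

Derivation:
df = n - 1 = 23
SE = s_d/√n = 6.6/√24 = 1.3472
t = d̄/SE = -2.6/1.3472 = -1.9299
Critical value: t_{0.025,23} = ±2.069
p-value ≈ 0.0660
Decision: fail to reject H₀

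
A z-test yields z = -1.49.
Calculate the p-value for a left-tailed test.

Answer: p-value ≈ 0.0681

Derivation:
For z = -1.49:
p = P(Z < -1.49) = Φ(-1.49) = 0.0681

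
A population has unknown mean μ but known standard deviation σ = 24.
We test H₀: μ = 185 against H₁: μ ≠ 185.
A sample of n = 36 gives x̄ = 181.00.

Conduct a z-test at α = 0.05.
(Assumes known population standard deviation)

Standard error: SE = σ/√n = 24/√36 = 4.0000
z-statistic: z = (x̄ - μ₀)/SE = (181.00 - 185)/4.0000 = -1.0000
Critical value: ±1.960
p-value = 0.3173
Decision: fail to reject H₀

Answer: z = -1.0000, fail to reject H₀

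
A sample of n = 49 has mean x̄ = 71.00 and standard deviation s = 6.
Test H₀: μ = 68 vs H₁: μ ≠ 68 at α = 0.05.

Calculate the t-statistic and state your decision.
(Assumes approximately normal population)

Answer: t = 3.5002, reject H₀

Derivation:
df = n - 1 = 48
SE = s/√n = 6/√49 = 0.8571
t = (x̄ - μ₀)/SE = (71.00 - 68)/0.8571 = 3.5002
Critical value: t_{0.025,48} = ±2.011
p-value ≈ 0.0010
Decision: reject H₀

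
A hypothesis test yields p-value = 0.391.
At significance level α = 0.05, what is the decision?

Answer: fail to reject H₀

Derivation:
Compare p-value to α:
0.391 ≥ 0.05
Decision: fail to reject H₀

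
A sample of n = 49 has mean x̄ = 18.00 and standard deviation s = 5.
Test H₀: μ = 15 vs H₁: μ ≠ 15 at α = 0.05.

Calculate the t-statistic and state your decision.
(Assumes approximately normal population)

df = n - 1 = 48
SE = s/√n = 5/√49 = 0.7143
t = (x̄ - μ₀)/SE = (18.00 - 15)/0.7143 = 4.1999
Critical value: t_{0.025,48} = ±2.011
p-value ≈ 0.0001
Decision: reject H₀

Answer: t = 4.1999, reject H₀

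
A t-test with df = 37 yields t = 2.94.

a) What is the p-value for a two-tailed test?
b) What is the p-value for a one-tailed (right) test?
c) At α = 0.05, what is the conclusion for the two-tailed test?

Answer: a) 0.0056, b) 0.0028, c) reject H₀

Derivation:
Using t-distribution with df = 37:
a) Two-tailed: p = 2×P(T > 2.94) = 0.0056
b) One-tailed: p = P(T > 2.94) = 0.0028
c) 0.0056 < 0.05, reject H₀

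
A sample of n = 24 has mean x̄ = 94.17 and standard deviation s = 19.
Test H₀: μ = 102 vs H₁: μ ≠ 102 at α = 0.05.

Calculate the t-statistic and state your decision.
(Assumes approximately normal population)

df = n - 1 = 23
SE = s/√n = 19/√24 = 3.8784
t = (x̄ - μ₀)/SE = (94.17 - 102)/3.8784 = -2.0189
Critical value: t_{0.025,23} = ±2.069
p-value ≈ 0.0553
Decision: fail to reject H₀

Answer: t = -2.0189, fail to reject H₀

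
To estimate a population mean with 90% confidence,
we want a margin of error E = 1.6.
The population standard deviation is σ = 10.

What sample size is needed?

Answer: n = 106

Derivation:
z_0.05 = 1.645
n = (z×σ/E)² = (1.645×10/1.6)²
n = 105.7041
Round up: n = 106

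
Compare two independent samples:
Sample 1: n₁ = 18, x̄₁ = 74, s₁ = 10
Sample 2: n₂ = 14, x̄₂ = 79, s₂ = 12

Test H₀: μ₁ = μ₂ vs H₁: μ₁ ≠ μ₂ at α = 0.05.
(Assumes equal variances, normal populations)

Pooled variance: s²_p = [17×10² + 13×12²]/(30) = 119.0667
s_p = 10.9118
SE = s_p×√(1/n₁ + 1/n₂) = 10.9118×√(1/18 + 1/14) = 3.8884
t = (x̄₁ - x̄₂)/SE = (74 - 79)/3.8884 = -1.2859
df = 30, t-critical = ±2.042
Decision: fail to reject H₀

Answer: t = -1.2859, fail to reject H₀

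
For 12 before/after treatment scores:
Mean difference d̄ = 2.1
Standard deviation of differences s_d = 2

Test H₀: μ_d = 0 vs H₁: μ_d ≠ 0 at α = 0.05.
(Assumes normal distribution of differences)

df = n - 1 = 11
SE = s_d/√n = 2/√12 = 0.5774
t = d̄/SE = 2.1/0.5774 = 3.6370
Critical value: t_{0.025,11} = ±2.201
p-value ≈ 0.0039
Decision: reject H₀

Answer: t = 3.6370, reject H₀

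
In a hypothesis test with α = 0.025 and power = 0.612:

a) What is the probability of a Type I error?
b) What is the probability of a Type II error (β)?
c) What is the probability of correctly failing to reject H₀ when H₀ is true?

a) Type I error probability = α = 0.025
b) Power = P(reject H₀ | H₁ true) = 1 - β = 0.612, so Type II error probability = β = 1 - Power = 0.388
c) P(fail to reject H₀ | H₀ true) = 1 - α = 0.975

Answer: a) 0.025, b) 0.388, c) 0.975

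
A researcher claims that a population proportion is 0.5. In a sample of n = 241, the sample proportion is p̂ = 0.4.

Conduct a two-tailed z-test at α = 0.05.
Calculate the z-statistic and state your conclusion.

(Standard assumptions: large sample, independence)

Answer: z = -3.1048, reject H₀

Derivation:
H₀: p = 0.5, H₁: p ≠ 0.5
Standard error: SE = √(p₀(1-p₀)/n) = √(0.5×0.5/241) = 0.032208
z-statistic: z = (p̂ - p₀)/SE = (0.4 - 0.5)/0.032208 = -3.1048
Critical value: z_0.025 = ±1.960
p-value = 0.0019
Decision: reject H₀ at α = 0.05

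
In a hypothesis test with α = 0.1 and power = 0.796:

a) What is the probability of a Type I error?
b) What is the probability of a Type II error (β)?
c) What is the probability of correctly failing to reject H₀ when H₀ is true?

Answer: a) 0.1, b) 0.204, c) 0.9

Derivation:
a) Type I error probability = α = 0.1
b) Power = P(reject H₀ | H₁ true) = 1 - β = 0.796, so Type II error probability = β = 1 - Power = 0.204
c) P(fail to reject H₀ | H₀ true) = 1 - α = 0.9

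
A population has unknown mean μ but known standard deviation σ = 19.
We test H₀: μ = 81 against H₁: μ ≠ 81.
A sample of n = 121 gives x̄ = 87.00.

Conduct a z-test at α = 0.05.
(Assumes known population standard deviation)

Answer: z = 3.4736, reject H₀

Derivation:
Standard error: SE = σ/√n = 19/√121 = 1.7273
z-statistic: z = (x̄ - μ₀)/SE = (87.00 - 81)/1.7273 = 3.4736
Critical value: ±1.960
p-value = 0.0005
Decision: reject H₀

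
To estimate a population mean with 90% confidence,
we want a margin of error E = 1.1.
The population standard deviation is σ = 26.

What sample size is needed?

Answer: n = 1512

Derivation:
z_0.05 = 1.645
n = (z×σ/E)² = (1.645×26/1.1)²
n = 1511.7958
Round up: n = 1512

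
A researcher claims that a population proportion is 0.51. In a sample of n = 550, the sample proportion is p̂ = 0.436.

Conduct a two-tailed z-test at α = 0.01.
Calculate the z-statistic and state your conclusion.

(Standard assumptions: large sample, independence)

Answer: z = -3.4716, reject H₀

Derivation:
H₀: p = 0.51, H₁: p ≠ 0.51
Standard error: SE = √(p₀(1-p₀)/n) = √(0.51×0.49/550) = 0.021316
z-statistic: z = (p̂ - p₀)/SE = (0.436 - 0.51)/0.021316 = -3.4716
Critical value: z_0.005 = ±2.576
p-value = 0.0005
Decision: reject H₀ at α = 0.01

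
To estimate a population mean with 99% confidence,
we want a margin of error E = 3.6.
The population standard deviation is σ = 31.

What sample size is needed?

z_0.005 = 2.576
n = (z×σ/E)² = (2.576×31/3.6)²
n = 492.0510
Round up: n = 493

Answer: n = 493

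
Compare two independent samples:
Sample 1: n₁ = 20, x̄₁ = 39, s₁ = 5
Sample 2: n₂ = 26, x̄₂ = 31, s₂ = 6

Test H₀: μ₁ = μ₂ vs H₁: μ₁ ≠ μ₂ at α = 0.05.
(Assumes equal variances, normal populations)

Pooled variance: s²_p = [19×5² + 25×6²]/(44) = 31.2500
s_p = 5.5902
SE = s_p×√(1/n₁ + 1/n₂) = 5.5902×√(1/20 + 1/26) = 1.6627
t = (x̄₁ - x̄₂)/SE = (39 - 31)/1.6627 = 4.8115
df = 44, t-critical = ±2.015
Decision: reject H₀

Answer: t = 4.8115, reject H₀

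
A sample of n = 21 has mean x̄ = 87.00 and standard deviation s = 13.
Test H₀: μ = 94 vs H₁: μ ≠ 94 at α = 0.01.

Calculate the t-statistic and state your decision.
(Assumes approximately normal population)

df = n - 1 = 20
SE = s/√n = 13/√21 = 2.8368
t = (x̄ - μ₀)/SE = (87.00 - 94)/2.8368 = -2.4676
Critical value: t_{0.005,20} = ±2.845
p-value ≈ 0.0228
Decision: fail to reject H₀

Answer: t = -2.4676, fail to reject H₀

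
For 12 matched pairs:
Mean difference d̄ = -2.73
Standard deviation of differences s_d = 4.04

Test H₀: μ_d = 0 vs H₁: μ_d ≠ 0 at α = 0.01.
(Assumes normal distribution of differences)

df = n - 1 = 11
SE = s_d/√n = 4.04/√12 = 1.1662
t = d̄/SE = -2.73/1.1662 = -2.3409
Critical value: t_{0.005,11} = ±3.106
p-value ≈ 0.0391
Decision: fail to reject H₀

Answer: t = -2.3409, fail to reject H₀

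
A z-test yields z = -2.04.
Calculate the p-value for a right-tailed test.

Answer: p-value ≈ 0.9793

Derivation:
For z = -2.04:
p = P(Z > -2.04) = 1 - Φ(-2.04) = 0.9793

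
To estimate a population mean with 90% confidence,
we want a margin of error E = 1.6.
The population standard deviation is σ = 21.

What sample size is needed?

z_0.05 = 1.645
n = (z×σ/E)² = (1.645×21/1.6)²
n = 466.1551
Round up: n = 467

Answer: n = 467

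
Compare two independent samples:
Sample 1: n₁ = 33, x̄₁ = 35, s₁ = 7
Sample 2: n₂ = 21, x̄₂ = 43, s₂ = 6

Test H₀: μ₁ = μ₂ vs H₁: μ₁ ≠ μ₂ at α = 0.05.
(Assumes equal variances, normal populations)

Pooled variance: s²_p = [32×7² + 20×6²]/(52) = 44.0000
s_p = 6.6332
SE = s_p×√(1/n₁ + 1/n₂) = 6.6332×√(1/33 + 1/21) = 1.8516
t = (x̄₁ - x̄₂)/SE = (35 - 43)/1.8516 = -4.3206
df = 52, t-critical = ±2.007
Decision: reject H₀

Answer: t = -4.3206, reject H₀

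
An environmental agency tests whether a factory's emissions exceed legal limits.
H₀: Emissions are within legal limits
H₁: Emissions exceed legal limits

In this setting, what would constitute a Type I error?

Type I error: rejecting H₀ when it is actually true (false positive).
Type II error: failing to reject H₀ when H₁ is actually true (false negative).

Answer: Citing a compliant factory for excess emissions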